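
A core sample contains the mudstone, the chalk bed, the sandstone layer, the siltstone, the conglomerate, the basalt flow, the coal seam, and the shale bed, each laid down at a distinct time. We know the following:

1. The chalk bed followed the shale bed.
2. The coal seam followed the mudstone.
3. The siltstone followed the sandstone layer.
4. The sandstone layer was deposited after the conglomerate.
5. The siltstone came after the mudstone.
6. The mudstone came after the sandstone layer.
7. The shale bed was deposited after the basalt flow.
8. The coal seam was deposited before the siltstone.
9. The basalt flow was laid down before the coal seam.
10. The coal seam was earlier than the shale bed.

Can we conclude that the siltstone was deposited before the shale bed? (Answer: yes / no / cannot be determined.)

cannot be determined

No chain of stated constraints runs from the siltstone to the shale bed, and none runs from the shale bed to the siltstone either.
So the relative order of the siltstone and the shale bed is not fixed by the given facts.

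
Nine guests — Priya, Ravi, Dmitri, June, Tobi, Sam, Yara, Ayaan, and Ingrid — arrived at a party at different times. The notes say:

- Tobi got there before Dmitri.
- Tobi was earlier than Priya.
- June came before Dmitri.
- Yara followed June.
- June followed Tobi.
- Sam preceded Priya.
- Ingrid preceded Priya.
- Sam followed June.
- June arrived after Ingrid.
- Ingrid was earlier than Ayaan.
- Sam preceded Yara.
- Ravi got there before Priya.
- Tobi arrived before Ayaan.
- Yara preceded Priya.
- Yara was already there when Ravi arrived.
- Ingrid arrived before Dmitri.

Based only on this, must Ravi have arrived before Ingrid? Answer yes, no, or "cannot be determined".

Tracing the constraints gives Ingrid → June → Yara → Ravi, so Ingrid must come before Ravi.
That means Ravi cannot be before Ingrid.

no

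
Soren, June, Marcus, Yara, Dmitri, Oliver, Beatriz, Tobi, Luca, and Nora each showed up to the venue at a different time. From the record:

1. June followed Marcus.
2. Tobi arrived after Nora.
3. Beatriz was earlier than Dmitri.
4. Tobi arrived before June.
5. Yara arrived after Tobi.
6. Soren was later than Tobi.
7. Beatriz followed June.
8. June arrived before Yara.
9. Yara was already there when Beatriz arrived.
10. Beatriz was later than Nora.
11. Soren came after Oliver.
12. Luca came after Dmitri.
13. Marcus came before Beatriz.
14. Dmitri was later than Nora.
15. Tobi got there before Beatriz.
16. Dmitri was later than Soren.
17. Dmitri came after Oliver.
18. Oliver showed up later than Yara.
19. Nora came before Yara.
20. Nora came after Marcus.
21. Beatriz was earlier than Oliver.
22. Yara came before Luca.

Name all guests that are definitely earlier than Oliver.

Directly stated before Oliver: Beatriz and Yara.
June reaches Oliver via June → Yara → Oliver.
Marcus reaches Oliver via Marcus → Beatriz → Oliver.
Nora reaches Oliver via Nora → Yara → Oliver.
Likewise Tobi reaches Oliver by chaining the stated constraints.
No chain forces Luca (or any of the others) ahead of Oliver.

Beatriz, June, Marcus, Nora, Tobi, Yara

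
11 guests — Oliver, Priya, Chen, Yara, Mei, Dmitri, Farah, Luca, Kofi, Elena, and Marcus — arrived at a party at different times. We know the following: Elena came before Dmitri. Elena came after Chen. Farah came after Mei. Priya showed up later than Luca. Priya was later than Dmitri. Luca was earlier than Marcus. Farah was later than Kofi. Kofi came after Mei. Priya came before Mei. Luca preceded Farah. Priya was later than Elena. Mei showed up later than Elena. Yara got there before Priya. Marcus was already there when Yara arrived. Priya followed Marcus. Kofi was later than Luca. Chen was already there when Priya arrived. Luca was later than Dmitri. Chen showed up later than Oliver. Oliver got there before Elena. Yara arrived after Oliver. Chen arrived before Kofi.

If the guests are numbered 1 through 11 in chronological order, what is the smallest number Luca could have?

5

Chen, Dmitri, Elena, and Oliver must all come before Luca — 4 forced predecessors.
Nothing else is forced ahead of Luca, so their earliest slot is position 4 + 1 = 5.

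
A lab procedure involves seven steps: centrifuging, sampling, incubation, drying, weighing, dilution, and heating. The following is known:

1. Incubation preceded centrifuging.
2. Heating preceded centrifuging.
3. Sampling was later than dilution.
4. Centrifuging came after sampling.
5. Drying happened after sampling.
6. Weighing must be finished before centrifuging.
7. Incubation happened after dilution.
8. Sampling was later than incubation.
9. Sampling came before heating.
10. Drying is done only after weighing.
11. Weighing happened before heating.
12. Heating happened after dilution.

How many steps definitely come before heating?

Directly stated before heating: dilution, sampling, and weighing.
Incubation reaches heating via incubation → sampling → heating.
No chain forces centrifuging (or any of the others) ahead of heating.
That's dilution, incubation, sampling, and weighing — 4 in all.

4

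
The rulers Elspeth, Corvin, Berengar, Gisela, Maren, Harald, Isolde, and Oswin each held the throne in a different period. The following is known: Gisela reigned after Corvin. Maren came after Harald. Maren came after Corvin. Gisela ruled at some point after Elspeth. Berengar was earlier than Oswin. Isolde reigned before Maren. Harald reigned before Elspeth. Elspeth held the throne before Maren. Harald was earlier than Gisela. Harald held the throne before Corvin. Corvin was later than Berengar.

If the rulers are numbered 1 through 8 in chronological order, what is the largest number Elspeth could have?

Elspeth must come before Gisela and Maren — 2 rulers forced after them.
Everything else can be placed before Elspeth in some valid order, so Elspeth can sit as late as position 8 − 2 = 6.

6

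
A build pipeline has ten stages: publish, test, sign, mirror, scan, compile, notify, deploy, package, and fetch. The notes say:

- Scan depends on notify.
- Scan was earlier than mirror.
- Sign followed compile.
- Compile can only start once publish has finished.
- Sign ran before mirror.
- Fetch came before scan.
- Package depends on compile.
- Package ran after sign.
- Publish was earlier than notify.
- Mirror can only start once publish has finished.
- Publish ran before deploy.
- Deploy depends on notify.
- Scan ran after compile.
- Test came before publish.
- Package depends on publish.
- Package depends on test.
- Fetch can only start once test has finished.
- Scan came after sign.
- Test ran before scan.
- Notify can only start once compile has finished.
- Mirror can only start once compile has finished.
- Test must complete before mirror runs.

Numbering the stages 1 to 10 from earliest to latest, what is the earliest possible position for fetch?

2

Test must come before fetch — 1 forced predecessor.
Nothing else is forced ahead of fetch, so its earliest slot is position 1 + 1 = 2.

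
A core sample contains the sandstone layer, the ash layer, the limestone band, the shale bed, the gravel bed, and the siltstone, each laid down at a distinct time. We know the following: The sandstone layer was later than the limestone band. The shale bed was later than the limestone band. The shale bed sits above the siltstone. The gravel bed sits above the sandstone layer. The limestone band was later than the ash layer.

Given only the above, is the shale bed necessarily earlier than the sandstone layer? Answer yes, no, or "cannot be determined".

No chain of stated constraints runs from the shale bed to the sandstone layer, and none runs from the sandstone layer to the shale bed either.
So the relative order of the shale bed and the sandstone layer is not fixed by the given facts.

cannot be determined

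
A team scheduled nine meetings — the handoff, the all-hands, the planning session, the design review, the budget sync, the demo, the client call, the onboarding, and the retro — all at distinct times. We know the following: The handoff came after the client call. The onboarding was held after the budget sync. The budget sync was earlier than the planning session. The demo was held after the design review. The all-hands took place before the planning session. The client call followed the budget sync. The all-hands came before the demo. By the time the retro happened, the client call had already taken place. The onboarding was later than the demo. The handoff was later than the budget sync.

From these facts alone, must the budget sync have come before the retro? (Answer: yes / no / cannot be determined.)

Chain the constraints: the budget sync → the client call → the retro. Each link is directly stated, so the budget sync comes before the retro.

yes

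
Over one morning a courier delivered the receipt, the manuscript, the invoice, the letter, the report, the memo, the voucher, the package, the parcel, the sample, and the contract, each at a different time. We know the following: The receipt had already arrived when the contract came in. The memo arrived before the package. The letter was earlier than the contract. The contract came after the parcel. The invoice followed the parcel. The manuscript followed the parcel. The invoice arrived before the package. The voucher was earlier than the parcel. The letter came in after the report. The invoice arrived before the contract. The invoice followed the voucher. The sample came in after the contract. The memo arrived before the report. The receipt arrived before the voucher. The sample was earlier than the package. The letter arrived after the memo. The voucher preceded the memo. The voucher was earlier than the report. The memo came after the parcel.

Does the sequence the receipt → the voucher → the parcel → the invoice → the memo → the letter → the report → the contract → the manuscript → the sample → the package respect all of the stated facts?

no

The constraints require the report before the letter, but in the proposed sequence the letter appears ahead of the report. That one violation is enough.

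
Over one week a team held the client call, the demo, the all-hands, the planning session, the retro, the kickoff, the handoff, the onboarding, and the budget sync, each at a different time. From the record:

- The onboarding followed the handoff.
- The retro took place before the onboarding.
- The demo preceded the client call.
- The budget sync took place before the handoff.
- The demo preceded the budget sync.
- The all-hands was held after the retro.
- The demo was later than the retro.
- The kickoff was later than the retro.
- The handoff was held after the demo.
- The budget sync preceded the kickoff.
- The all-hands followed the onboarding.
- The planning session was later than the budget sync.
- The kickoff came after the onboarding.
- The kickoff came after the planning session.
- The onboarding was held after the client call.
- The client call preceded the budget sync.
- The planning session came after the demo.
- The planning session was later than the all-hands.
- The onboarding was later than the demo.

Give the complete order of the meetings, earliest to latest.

The constraints fix every adjacent pair, so only one ordering works:
the retro → the demo → the client call → the budget sync → the handoff → the onboarding → the all-hands → the planning session → the kickoff.

the retro, the demo, the client call, the budget sync, the handoff, the onboarding, the all-hands, the planning session, the kickoff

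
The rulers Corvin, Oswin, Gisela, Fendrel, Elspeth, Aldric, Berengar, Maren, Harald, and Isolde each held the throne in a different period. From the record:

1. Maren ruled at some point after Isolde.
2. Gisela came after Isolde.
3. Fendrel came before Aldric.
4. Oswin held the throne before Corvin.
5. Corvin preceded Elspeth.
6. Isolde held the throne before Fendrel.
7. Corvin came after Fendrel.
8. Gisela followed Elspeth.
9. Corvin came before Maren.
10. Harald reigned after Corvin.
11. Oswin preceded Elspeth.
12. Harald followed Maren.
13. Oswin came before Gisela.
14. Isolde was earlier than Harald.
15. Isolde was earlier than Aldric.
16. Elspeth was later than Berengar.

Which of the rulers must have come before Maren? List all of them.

Corvin, Fendrel, Isolde, Oswin

Directly stated before Maren: Corvin and Isolde.
Fendrel reaches Maren via Fendrel → Corvin → Maren.
Oswin reaches Maren via Oswin → Corvin → Maren.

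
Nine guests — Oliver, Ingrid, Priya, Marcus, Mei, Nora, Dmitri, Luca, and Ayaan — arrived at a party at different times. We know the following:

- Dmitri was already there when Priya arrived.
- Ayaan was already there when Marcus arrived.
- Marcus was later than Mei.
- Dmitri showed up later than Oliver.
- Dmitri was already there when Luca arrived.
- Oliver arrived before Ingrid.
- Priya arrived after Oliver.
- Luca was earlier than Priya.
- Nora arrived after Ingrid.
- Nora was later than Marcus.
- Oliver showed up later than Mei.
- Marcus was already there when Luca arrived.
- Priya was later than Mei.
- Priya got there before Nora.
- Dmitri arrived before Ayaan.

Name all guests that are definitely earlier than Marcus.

Directly stated before Marcus: Ayaan and Mei.
Dmitri reaches Marcus via Dmitri → Ayaan → Marcus.
Oliver reaches Marcus via Oliver → Dmitri → Ayaan → Marcus.

Ayaan, Dmitri, Mei, Oliver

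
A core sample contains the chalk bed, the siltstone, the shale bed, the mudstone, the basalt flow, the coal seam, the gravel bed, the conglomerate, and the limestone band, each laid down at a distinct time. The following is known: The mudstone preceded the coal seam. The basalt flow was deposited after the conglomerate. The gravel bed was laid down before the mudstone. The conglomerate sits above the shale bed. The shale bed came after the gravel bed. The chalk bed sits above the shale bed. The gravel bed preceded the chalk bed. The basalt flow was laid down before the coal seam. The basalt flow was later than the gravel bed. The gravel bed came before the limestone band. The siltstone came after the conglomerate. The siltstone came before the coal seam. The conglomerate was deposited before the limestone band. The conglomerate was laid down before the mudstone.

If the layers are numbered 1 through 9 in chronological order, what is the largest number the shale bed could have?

2

The shale bed must come before the basalt flow, the chalk bed, the coal seam, the conglomerate, the limestone band, the mudstone, and the siltstone — 7 layers forced after it.
Everything else can be placed before the shale bed in some valid order, so the shale bed can sit as late as position 9 − 7 = 2.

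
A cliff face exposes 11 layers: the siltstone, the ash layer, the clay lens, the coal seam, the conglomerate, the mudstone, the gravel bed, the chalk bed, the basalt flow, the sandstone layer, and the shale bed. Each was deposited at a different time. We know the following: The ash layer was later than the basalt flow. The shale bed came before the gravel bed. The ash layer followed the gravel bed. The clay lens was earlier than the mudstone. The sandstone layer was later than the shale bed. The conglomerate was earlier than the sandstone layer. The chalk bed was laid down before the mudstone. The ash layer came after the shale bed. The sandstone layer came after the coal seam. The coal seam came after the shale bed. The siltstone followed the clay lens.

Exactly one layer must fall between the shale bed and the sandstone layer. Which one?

Tracing the constraints gives the shale bed → the coal seam → the sandstone layer, so the coal seam sits after the shale bed and before the sandstone layer.
No other layer is forced both after the shale bed and before the sandstone layer.

the coal seam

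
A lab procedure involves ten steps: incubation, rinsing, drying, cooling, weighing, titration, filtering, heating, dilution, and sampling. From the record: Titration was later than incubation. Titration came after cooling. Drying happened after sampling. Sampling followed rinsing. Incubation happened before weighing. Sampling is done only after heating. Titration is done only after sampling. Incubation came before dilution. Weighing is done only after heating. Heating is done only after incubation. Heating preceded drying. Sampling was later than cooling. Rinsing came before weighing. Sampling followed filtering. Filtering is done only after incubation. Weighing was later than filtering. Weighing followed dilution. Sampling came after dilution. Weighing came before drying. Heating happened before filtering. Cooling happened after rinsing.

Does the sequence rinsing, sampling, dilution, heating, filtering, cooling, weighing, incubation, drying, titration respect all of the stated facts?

The constraints require incubation before filtering, but in the proposed sequence filtering appears ahead of incubation. That one violation is enough.

no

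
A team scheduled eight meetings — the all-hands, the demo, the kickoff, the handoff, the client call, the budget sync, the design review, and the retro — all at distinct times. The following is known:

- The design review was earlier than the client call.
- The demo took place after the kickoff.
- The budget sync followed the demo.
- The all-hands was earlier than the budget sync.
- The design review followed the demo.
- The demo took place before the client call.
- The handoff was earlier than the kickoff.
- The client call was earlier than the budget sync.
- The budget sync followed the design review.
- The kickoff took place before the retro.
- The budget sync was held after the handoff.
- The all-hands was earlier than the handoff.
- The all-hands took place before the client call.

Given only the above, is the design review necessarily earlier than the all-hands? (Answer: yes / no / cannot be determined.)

Tracing the constraints gives the all-hands → the handoff → the kickoff → the demo → the design review, so the all-hands must come before the design review.
That means the design review cannot be before the all-hands.

no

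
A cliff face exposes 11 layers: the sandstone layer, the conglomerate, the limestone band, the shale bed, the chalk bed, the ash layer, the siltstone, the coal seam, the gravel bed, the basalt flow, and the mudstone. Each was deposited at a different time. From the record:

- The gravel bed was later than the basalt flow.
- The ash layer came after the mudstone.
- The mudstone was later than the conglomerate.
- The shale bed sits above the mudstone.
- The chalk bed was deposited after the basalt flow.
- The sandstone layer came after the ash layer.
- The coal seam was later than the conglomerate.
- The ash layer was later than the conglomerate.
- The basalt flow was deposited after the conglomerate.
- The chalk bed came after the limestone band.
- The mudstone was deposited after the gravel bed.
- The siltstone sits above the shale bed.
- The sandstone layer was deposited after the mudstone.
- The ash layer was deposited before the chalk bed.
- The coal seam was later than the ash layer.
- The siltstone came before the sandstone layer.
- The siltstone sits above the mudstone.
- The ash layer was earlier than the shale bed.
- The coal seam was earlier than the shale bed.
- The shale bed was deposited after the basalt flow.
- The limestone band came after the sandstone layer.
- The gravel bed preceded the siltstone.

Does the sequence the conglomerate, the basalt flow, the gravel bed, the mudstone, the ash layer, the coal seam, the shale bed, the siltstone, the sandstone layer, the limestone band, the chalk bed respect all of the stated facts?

yes

Check each stated constraint against the proposed order — e.g. the ash layer is ahead of the chalk bed; the basalt flow is ahead of the chalk bed. Every pair is in the required order; nothing is violated.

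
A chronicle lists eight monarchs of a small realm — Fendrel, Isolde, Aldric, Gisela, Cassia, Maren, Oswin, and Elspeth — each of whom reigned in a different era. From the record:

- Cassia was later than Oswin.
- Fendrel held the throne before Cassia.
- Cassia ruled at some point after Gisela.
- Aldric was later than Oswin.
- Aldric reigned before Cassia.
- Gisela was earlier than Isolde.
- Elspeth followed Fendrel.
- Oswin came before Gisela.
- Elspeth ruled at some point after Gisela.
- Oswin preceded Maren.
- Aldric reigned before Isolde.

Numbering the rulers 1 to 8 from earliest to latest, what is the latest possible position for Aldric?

6

Aldric must come before Cassia and Isolde — 2 rulers forced after them.
Everything else can be placed before Aldric in some valid order, so Aldric can sit as late as position 8 − 2 = 6.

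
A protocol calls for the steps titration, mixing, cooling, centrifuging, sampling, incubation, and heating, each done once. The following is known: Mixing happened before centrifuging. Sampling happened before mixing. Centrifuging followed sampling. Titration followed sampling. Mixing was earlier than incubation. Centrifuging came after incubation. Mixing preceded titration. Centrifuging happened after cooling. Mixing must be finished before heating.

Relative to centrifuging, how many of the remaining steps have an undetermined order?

Forced before centrifuging: cooling, incubation, mixing, and sampling.
That leaves heating and titration with no forced order relative to centrifuging — 2.

2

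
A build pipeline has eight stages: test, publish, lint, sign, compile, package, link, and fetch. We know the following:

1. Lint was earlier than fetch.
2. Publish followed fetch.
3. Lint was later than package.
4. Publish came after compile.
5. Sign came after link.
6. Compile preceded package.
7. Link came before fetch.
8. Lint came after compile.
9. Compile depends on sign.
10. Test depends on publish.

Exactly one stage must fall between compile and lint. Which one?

Tracing the constraints gives compile → package → lint, so package sits after compile and before lint.
No other stage is forced both after compile and before lint.

package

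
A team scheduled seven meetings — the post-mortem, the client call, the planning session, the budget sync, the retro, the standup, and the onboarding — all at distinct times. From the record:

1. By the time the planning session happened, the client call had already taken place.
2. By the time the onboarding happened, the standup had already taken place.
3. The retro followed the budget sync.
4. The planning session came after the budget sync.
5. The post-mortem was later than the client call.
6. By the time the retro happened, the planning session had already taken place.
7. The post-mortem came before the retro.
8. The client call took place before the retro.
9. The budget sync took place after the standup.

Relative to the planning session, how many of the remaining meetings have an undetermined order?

Forced before the planning session: the budget sync, the client call, and the standup; forced after the planning session: the retro.
That leaves the onboarding and the post-mortem with no forced order relative to the planning session — 2.

2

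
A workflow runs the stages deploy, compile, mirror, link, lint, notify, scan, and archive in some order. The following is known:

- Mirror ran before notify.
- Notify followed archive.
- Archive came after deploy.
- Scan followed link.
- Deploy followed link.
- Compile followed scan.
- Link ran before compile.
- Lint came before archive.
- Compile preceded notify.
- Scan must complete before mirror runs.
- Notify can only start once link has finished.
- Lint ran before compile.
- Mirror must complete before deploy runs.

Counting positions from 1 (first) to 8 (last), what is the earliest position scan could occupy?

2

Link must come before scan — 1 forced predecessor.
Nothing else is forced ahead of scan, so its earliest slot is position 1 + 1 = 2.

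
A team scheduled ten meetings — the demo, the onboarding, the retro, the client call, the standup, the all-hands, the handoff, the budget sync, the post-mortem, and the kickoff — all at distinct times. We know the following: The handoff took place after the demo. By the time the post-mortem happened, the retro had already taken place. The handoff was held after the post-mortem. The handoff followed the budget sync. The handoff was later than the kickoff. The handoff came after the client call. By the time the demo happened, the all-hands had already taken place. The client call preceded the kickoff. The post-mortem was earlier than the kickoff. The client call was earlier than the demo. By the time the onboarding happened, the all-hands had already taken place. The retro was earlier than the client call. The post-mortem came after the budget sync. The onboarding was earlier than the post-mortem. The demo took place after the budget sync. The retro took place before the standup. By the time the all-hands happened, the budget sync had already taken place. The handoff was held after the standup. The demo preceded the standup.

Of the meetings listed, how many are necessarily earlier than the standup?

5

Directly stated before the standup: the demo and the retro.
The all-hands reaches the standup via the all-hands → the demo → the standup.
The budget sync reaches the standup via the budget sync → the demo → the standup.
The client call reaches the standup via the client call → the demo → the standup.
That's the all-hands, the budget sync, the client call, the demo, and the retro — 5 in all.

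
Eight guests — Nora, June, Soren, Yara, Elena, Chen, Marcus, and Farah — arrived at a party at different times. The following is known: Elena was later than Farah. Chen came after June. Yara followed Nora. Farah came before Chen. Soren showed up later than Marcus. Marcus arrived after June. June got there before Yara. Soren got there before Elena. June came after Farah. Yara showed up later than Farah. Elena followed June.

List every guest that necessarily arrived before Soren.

Directly stated before Soren: Marcus.
Farah reaches Soren via Farah → June → Marcus → Soren.
June reaches Soren via June → Marcus → Soren.
No chain forces Elena (or any of the others) ahead of Soren.

Farah, June, Marcus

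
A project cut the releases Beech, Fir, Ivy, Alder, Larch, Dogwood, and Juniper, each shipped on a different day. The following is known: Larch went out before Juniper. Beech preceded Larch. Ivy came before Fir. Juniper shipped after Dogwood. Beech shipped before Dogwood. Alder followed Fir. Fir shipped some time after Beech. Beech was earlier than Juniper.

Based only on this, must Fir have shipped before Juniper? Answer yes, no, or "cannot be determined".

No chain of stated constraints runs from Fir to Juniper, and none runs from Juniper to Fir either.
So the relative order of Fir and Juniper is not fixed by the given facts.

cannot be determined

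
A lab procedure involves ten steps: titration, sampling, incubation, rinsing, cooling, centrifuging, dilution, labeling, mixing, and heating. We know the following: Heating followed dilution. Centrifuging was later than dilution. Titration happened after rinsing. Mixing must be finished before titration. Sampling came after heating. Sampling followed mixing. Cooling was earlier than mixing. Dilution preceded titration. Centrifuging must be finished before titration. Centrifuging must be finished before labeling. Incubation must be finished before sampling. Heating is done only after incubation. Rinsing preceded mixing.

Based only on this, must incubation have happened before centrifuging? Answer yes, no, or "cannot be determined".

cannot be determined

No chain of stated constraints runs from incubation to centrifuging, and none runs from centrifuging to incubation either.
So the relative order of incubation and centrifuging is not fixed by the given facts.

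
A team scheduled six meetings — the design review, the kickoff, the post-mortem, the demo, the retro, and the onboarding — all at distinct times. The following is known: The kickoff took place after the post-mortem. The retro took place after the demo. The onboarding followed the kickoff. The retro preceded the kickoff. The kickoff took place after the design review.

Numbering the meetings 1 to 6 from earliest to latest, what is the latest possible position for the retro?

4

The retro must come before the kickoff and the onboarding — 2 meetings forced after it.
Everything else can be placed before the retro in some valid order, so the retro can sit as late as position 6 − 2 = 4.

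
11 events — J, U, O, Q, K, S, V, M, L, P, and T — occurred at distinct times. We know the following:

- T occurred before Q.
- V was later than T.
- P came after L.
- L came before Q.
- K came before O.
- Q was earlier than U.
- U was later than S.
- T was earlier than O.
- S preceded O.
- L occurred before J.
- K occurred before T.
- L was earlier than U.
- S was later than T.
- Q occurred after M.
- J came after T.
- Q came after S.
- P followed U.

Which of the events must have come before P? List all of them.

Directly stated before P: L and U.
K reaches P via K → T → Q → U → P.
M reaches P via M → Q → U → P.
Q reaches P via Q → U → P.
Likewise S and T each reach P by chaining the stated constraints.

K, L, M, Q, S, T, U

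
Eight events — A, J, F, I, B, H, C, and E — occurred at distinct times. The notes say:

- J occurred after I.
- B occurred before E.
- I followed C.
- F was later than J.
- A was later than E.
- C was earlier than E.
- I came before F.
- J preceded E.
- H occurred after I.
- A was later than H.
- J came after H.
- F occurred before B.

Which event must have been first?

C has a chain of constraints placing it before every other event, so C must be first.

C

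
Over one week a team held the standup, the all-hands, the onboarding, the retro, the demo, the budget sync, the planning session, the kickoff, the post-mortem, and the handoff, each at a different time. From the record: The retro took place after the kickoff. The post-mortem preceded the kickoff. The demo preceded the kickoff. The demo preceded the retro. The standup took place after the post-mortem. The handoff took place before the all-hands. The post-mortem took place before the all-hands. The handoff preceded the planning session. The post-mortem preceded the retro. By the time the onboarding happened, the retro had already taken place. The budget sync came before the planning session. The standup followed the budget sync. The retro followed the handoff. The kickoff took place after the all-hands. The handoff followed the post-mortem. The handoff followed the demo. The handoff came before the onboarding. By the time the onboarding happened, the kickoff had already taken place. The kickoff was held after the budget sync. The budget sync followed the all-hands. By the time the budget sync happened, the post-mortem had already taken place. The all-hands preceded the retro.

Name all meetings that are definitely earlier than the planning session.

Directly stated before the planning session: the budget sync and the handoff.
The all-hands reaches the planning session via the all-hands → the budget sync → the planning session.
The demo reaches the planning session via the demo → the handoff → the planning session.
The post-mortem reaches the planning session via the post-mortem → the budget sync → the planning session.

the all-hands, the budget sync, the demo, the handoff, the post-mortem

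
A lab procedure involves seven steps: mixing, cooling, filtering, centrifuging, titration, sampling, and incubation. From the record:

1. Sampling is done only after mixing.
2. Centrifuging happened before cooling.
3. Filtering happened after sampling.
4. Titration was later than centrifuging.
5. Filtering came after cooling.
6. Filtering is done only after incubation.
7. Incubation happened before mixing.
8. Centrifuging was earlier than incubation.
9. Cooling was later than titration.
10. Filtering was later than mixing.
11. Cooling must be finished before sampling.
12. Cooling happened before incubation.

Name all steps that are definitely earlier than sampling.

centrifuging, cooling, incubation, mixing, titration

Directly stated before sampling: cooling and mixing.
Centrifuging reaches sampling via centrifuging → cooling → sampling.
Incubation reaches sampling via incubation → mixing → sampling.
Titration reaches sampling via titration → cooling → sampling.
No chain forces filtering ahead of sampling.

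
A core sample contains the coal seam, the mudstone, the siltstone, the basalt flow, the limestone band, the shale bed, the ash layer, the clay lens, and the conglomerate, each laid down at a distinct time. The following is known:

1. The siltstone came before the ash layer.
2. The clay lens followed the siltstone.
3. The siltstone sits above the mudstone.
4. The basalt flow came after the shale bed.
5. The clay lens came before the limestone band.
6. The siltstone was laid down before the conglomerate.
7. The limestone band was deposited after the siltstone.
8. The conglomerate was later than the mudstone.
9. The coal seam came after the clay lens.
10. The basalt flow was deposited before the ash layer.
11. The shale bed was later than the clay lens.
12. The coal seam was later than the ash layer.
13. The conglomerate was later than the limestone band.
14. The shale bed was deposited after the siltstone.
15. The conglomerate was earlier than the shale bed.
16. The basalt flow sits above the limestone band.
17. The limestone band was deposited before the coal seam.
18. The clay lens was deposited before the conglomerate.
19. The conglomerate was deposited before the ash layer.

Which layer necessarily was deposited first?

the mudstone

The mudstone has a chain of constraints placing it before every other layer, so the mudstone must be first.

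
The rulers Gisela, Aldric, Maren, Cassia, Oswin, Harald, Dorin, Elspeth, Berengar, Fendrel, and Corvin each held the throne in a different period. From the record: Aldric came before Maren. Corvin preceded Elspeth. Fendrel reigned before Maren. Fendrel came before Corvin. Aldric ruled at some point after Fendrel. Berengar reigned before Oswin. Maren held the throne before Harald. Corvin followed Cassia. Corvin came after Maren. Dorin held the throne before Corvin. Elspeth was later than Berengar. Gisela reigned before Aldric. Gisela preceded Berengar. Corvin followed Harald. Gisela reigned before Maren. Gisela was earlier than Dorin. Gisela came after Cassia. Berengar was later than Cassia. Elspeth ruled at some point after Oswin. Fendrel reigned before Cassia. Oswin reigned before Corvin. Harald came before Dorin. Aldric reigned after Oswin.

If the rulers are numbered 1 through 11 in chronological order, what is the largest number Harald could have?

Harald must come before Corvin, Dorin, and Elspeth — 3 rulers forced after them.
Everything else can be placed before Harald in some valid order, so Harald can sit as late as position 11 − 3 = 8.

8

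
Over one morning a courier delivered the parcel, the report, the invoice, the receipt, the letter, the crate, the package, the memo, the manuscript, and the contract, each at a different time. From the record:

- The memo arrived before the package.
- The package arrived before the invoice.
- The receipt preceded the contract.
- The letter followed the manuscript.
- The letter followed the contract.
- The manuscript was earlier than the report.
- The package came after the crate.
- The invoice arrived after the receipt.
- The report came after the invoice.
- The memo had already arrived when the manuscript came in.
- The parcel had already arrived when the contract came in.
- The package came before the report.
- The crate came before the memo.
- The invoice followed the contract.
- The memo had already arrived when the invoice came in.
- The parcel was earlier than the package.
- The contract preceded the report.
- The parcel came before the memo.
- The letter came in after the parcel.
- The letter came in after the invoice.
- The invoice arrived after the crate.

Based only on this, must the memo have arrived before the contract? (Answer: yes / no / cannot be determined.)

No chain of stated constraints runs from the memo to the contract, and none runs from the contract to the memo either.
So the relative order of the memo and the contract is not fixed by the given facts.

cannot be determined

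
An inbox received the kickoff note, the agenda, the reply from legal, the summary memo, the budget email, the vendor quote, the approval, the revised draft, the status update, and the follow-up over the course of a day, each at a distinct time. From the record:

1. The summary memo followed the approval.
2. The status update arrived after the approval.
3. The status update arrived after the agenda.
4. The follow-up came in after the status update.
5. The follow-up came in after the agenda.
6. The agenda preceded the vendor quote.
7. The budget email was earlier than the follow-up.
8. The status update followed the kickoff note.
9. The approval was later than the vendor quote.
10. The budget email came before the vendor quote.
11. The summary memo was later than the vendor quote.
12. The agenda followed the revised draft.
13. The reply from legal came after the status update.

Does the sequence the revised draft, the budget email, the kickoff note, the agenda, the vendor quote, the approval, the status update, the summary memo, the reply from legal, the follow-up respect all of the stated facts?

yes

Check each stated constraint against the proposed order — e.g. the agenda is ahead of the follow-up; the budget email is ahead of the follow-up. Every pair is in the required order; nothing is violated.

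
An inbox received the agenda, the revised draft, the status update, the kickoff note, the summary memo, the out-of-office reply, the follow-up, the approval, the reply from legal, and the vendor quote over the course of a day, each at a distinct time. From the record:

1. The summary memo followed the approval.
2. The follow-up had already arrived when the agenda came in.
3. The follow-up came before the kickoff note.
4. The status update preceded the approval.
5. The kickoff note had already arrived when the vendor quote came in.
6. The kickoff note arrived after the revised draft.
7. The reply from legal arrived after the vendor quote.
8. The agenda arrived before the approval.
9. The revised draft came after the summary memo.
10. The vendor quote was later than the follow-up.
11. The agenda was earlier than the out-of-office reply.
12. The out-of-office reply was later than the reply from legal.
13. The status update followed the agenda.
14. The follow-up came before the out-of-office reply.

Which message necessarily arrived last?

the out-of-office reply

Every other message has a chain of constraints placing it before the out-of-office reply, so the out-of-office reply is last.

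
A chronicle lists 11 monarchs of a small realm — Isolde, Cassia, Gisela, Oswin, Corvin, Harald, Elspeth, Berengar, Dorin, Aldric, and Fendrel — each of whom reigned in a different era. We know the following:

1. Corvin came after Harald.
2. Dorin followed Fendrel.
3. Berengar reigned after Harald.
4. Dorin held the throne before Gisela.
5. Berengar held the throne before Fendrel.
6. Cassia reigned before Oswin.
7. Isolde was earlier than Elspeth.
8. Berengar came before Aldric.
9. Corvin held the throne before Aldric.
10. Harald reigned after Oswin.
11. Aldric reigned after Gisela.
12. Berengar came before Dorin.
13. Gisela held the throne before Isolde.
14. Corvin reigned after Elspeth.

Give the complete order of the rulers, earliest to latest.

Cassia, Oswin, Harald, Berengar, Fendrel, Dorin, Gisela, Isolde, Elspeth, Corvin, Aldric

The constraints fix every adjacent pair, so only one ordering works:
Cassia → Oswin → Harald → Berengar → Fendrel → Dorin → Gisela → Isolde → Elspeth → Corvin → Aldric.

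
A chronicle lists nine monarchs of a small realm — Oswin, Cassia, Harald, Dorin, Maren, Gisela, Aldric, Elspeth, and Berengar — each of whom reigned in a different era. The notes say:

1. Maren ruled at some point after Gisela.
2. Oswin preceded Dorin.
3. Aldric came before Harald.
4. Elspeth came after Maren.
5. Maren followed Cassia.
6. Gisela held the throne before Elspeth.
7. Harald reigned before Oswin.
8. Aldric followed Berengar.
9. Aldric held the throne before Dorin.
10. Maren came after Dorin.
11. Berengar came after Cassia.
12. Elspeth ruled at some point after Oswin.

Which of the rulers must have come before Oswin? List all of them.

Directly stated before Oswin: Harald.
Aldric reaches Oswin via Aldric → Harald → Oswin.
Berengar reaches Oswin via Berengar → Aldric → Harald → Oswin.
Cassia reaches Oswin via Cassia → Berengar → Aldric → Harald → Oswin.

Aldric, Berengar, Cassia, Harald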